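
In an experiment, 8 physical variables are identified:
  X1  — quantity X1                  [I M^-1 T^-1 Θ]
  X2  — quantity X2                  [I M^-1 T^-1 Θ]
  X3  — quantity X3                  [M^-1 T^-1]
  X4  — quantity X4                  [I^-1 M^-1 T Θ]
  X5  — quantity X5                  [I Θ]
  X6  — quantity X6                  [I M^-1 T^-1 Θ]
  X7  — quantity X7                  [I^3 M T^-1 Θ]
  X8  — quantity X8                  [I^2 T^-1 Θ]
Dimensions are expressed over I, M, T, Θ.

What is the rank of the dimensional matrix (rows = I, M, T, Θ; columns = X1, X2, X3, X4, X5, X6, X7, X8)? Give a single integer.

3

Exponent matrix [I,M,T,Θ] × [X1,X2,X3,X4,X5,X6,X7,X8]:
  I: [ 1  1  0 -1  1  1  3  2]
  M: [-1 -1 -1 -1  0 -1  1  0]
  T: [-1 -1 -1  1  0 -1 -1 -1]
  Θ: [ 1  1  0  1  1  1  1  1]
Row reduction gives pivot columns X1,X3,X4; rank = 3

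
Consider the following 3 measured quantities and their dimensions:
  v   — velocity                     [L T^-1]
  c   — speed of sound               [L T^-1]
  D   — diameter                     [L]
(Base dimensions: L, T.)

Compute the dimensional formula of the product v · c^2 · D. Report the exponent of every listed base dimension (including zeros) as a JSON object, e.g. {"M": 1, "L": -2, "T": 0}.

Dimensional matrix (L×T by v×c×D):
  L: [ 1  1  1]
  T: [-1 -1  0]
  [L]: (1)·1+(2)·1+(1)·1 = 4
  [T]: (1)·-1+(2)·-1+(1)·0 = -3
⇒ L^4 T^-3

{"L": 4, "T": -3}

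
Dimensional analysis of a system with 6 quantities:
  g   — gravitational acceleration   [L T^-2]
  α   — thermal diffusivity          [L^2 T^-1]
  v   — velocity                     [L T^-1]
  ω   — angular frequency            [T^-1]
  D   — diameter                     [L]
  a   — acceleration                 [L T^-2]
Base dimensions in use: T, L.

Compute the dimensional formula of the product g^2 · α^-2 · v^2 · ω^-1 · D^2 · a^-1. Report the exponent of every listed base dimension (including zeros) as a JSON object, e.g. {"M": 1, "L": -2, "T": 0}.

{"T": -1, "L": 1}

Exponent matrix [T,L] × [g,α,v,ω,D,a]:
  T: [-2 -1 -1 -1  0 -2]
  L: [ 1  2  1  0  1  1]
  [T]: (2)·-2+(-2)·-1+(2)·-1+(-1)·-1+(2)·0+(-1)·-2 = -1
  [L]: (2)·1+(-2)·2+(2)·1+(-1)·0+(2)·1+(-1)·1 = 1
⇒ T^-1 L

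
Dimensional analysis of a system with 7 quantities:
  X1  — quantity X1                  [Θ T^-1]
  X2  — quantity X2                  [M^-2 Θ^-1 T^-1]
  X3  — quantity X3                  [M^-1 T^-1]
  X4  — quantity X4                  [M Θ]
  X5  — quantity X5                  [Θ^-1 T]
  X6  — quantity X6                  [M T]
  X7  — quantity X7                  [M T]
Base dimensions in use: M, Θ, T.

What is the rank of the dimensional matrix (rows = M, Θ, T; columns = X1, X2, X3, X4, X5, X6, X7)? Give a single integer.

Dimensional matrix (M×Θ×T by X1×X2×X3×X4×X5×X6×X7):
  M: [ 0 -2 -1  1  0  1  1]
  Θ: [ 1 -1  0  1 -1  0  0]
  T: [-1 -1 -1  0  1  1  1]
Row reduction gives pivot columns X1,X2; rank = 2

2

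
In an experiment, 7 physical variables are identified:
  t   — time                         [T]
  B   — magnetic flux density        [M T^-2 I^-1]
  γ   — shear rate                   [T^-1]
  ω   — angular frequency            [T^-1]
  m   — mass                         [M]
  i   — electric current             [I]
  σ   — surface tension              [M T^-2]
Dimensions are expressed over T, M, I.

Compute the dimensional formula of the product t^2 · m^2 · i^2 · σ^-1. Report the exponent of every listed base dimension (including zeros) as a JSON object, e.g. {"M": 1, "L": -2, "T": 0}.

{"T": 4, "M": 1, "I": 2}

Exponent matrix [T,M,I] × [t,B,γ,ω,m,i,σ]:
  T: [ 1 -2 -1 -1  0  0 -2]
  M: [ 0  1  0  0  1  0  1]
  I: [ 0 -1  0  0  0  1  0]
  [T]: (2)·1+(2)·0+(2)·0+(-1)·-2 = 4
  [M]: (2)·0+(2)·1+(2)·0+(-1)·1 = 1
  [I]: (2)·0+(2)·0+(2)·1+(-1)·0 = 2
⇒ T^4 M I^2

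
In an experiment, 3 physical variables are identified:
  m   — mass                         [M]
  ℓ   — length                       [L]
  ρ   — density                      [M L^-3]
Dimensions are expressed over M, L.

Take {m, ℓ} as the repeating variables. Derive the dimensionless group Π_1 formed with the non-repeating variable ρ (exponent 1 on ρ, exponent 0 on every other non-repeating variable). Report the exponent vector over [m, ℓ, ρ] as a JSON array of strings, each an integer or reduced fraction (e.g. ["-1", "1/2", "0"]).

Write exponents as rows M,L / cols m,ℓ,ρ:
  M: [ 1  0  1]
  L: [ 0  1 -3]
RREF → pivots at {m,ℓ} ⇒ r = 2
Repeat: m,ℓ; free: ρ
RREF:
  r0: [   1    0    1]
  r1: [   0    1   -3]
Fix exponent of ρ at 1; solve each RREF row for its pivot's exponent:
  r0: exp(m) + (1)·1 = 0 ⇒ exp(m) = -1
  r1: exp(ℓ) + (-3)·1 = 0 ⇒ exp(ℓ) = 3
Π_1 = m^-1 · ℓ^3 · ρ

["-1", "3", "1"]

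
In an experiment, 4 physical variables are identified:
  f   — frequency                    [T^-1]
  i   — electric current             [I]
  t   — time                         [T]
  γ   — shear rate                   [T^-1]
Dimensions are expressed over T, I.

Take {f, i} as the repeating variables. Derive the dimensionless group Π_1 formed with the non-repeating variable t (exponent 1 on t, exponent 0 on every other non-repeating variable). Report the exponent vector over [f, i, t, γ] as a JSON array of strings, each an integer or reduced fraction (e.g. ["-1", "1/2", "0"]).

Write exponents as rows T,I / cols f,i,t,γ:
  T: [-1  0  1 -1]
  I: [ 0  1  0  0]
Row reduction gives pivot columns f,i; rank = 2
Repeat: f,i; free: t,γ
RREF:
  r0: [   1    0   -1    1]
  r1: [   0    1    0    0]
Fix exponent of t at 1, γ at 0; solve each RREF row for its pivot's exponent:
  r0: exp(f) + (-1)·1 = 0 ⇒ exp(f) = 1
  r1: exp(i) + (0)·1 = 0 ⇒ exp(i) = 0
Π_1 = f · t

["1", "0", "1", "0"]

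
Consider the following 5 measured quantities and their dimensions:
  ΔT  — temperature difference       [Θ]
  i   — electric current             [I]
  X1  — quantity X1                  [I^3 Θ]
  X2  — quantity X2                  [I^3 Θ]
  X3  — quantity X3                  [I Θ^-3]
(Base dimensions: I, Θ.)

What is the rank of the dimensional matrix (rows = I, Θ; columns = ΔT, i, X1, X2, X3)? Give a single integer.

2

Dimensional matrix (I×Θ by ΔT×i×X1×X2×X3):
  I: [ 0  1  3  3  1]
  Θ: [ 1  0  1  1 -3]
RREF → pivots at {ΔT,i} ⇒ r = 2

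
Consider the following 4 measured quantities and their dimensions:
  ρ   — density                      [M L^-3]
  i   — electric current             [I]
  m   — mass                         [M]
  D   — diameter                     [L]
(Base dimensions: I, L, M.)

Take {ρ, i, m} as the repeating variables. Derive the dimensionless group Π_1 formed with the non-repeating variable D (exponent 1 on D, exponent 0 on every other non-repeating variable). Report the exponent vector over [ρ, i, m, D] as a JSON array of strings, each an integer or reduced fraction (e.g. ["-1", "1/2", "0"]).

Write exponents as rows I,L,M / cols ρ,i,m,D:
  I: [ 0  1  0  0]
  L: [-3  0  0  1]
  M: [ 1  0  1  0]
Row reduction gives pivot columns ρ,i,m; rank = 3
Pivot set = {ρ,i,m}, free = {D}
RREF:
  r0: [   1    0    0 -1/3]
  r1: [   0    1    0    0]
  r2: [   0    0    1  1/3]
Fix exponent of D at 1; solve each RREF row for its pivot's exponent:
  r0: exp(ρ) + (-1/3)·1 = 0 ⇒ exp(ρ) = 1/3
  r1: exp(i) + (0)·1 = 0 ⇒ exp(i) = 0
  r2: exp(m) + (1/3)·1 = 0 ⇒ exp(m) = -1/3
Π_1 = ρ^(1/3) · m^(-1/3) · D

["1/3", "0", "-1/3", "1"]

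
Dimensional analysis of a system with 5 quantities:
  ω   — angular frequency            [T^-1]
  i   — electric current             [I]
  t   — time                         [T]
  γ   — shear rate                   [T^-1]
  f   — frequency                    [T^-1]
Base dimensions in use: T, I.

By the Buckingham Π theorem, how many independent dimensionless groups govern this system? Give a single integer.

Write exponents as rows T,I / cols ω,i,t,γ,f:
  T: [-1  0  1 -1 -1]
  I: [ 0  1  0  0  0]
Echelon form has 2 nonzero rows (pivots: ω,i)
5 vars − rank 2 = 3 Π groups

3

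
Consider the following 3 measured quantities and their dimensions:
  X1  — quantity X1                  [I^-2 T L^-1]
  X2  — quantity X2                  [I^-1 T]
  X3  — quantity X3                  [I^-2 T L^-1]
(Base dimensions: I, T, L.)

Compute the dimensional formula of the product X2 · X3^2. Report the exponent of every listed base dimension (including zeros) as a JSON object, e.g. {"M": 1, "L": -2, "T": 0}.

{"I": -5, "T": 3, "L": -2}

Dimensional matrix (I×T×L by X1×X2×X3):
  I: [-2 -1 -2]
  T: [ 1  1  1]
  L: [-1  0 -1]
  [I]: (1)·-1+(2)·-2 = -5
  [T]: (1)·1+(2)·1 = 3
  [L]: (1)·0+(2)·-1 = -2
⇒ I^-5 T^3 L^-2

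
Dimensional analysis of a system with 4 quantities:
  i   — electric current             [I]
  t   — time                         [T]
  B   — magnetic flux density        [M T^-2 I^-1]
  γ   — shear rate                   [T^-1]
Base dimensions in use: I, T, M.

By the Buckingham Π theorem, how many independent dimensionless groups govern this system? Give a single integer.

Exponent matrix [I,T,M] × [i,t,B,γ]:
  I: [ 1  0 -1  0]
  T: [ 0  1 -2 -1]
  M: [ 0  0  1  0]
RREF → pivots at {i,t,B} ⇒ r = 3
Π count = n − r = 4 − 3 = 1

1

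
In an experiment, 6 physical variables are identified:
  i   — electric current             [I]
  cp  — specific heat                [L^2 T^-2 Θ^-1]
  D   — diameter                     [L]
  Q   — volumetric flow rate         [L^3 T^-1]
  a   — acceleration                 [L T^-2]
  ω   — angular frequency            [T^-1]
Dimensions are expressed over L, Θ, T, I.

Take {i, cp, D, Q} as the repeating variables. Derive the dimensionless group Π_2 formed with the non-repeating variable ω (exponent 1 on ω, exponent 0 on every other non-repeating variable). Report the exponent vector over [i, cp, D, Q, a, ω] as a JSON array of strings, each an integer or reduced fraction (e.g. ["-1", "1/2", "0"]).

Exponent matrix [L,Θ,T,I] × [i,cp,D,Q,a,ω]:
  L: [ 0  2  1  3  1  0]
  Θ: [ 0 -1  0  0  0  0]
  T: [ 0 -2  0 -1 -2 -1]
  I: [ 1  0  0  0  0  0]
Row reduction gives pivot columns i,cp,D,Q; rank = 4
Repeat: i,cp,D,Q; free: a,ω
RREF:
  r0: [   1    0    0    0    0    0]
  r1: [   0    1    0    0    0    0]
  r2: [   0    0    1    0   -5   -3]
  r3: [   0    0    0    1    2    1]
Fix exponent of ω at 1, a at 0; solve each RREF row for its pivot's exponent:
  r0: exp(i) + (0)·1 = 0 ⇒ exp(i) = 0
  r1: exp(cp) + (0)·1 = 0 ⇒ exp(cp) = 0
  r2: exp(D) + (-3)·1 = 0 ⇒ exp(D) = 3
  r3: exp(Q) + (1)·1 = 0 ⇒ exp(Q) = -1
Π_2 = D^3 · Q^-1 · ω

["0", "0", "3", "-1", "0", "1"]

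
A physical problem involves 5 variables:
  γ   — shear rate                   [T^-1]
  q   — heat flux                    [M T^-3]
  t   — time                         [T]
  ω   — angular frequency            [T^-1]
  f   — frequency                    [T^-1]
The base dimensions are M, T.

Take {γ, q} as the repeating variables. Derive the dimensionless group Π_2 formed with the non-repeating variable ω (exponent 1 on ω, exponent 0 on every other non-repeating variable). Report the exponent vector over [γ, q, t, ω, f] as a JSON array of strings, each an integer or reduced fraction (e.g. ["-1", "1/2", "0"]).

Exponent matrix [M,T] × [γ,q,t,ω,f]:
  M: [ 0  1  0  0  0]
  T: [-1 -3  1 -1 -1]
Echelon form has 2 nonzero rows (pivots: γ,q)
Repeat: γ,q; free: t,ω,f
RREF:
  r0: [   1    0   -1    1    1]
  r1: [   0    1    0    0    0]
Fix exponent of ω at 1, t at 0, f at 0; solve each RREF row for its pivot's exponent:
  r0: exp(γ) + (1)·1 = 0 ⇒ exp(γ) = -1
  r1: exp(q) + (0)·1 = 0 ⇒ exp(q) = 0
Π_2 = γ^-1 · ω

["-1", "0", "0", "1", "0"]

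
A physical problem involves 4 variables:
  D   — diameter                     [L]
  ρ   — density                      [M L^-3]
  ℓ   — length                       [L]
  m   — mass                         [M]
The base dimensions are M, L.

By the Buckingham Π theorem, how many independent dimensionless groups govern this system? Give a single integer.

Write exponents as rows M,L / cols D,ρ,ℓ,m:
  M: [ 0  1  0  1]
  L: [ 1 -3  1  0]
Echelon form has 2 nonzero rows (pivots: D,ρ)
Π count = n − r = 4 − 2 = 2

2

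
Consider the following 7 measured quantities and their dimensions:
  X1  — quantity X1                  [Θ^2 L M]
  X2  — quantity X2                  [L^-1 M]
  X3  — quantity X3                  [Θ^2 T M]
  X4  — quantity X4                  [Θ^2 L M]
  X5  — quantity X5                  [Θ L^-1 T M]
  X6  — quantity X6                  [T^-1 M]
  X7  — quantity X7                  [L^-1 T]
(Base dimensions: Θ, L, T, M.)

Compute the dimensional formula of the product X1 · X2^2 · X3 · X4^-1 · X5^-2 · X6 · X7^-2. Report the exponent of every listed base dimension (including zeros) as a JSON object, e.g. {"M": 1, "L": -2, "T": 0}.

Write exponents as rows Θ,L,T,M / cols X1,X2,X3,X4,X5,X6,X7:
  Θ: [ 2  0  2  2  1  0  0]
  L: [ 1 -1  0  1 -1  0 -1]
  T: [ 0  0  1  0  1 -1  1]
  M: [ 1  1  1  1  1  1  0]
  [Θ]: (1)·2+(2)·0+(1)·2+(-1)·2+(-2)·1+(1)·0+(-2)·0 = 0
  [L]: (1)·1+(2)·-1+(1)·0+(-1)·1+(-2)·-1+(1)·0+(-2)·-1 = 2
  [T]: (1)·0+(2)·0+(1)·1+(-1)·0+(-2)·1+(1)·-1+(-2)·1 = -4
  [M]: (1)·1+(2)·1+(1)·1+(-1)·1+(-2)·1+(1)·1+(-2)·0 = 2
⇒ L^2 T^-4 M^2

{"Θ": 0, "L": 2, "T": -4, "M": 2}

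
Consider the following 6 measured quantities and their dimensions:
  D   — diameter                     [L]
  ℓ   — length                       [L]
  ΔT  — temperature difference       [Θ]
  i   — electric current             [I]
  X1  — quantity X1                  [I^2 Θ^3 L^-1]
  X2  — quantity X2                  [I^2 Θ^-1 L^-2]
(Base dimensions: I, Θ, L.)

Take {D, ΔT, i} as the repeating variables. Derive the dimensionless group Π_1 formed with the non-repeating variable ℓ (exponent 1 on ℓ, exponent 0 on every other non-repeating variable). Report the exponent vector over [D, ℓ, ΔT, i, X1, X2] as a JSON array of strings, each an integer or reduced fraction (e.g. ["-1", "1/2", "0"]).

["-1", "1", "0", "0", "0", "0"]

Exponent matrix [I,Θ,L] × [D,ℓ,ΔT,i,X1,X2]:
  I: [ 0  0  0  1  2  2]
  Θ: [ 0  0  1  0  3 -1]
  L: [ 1  1  0  0 -1 -2]
Echelon form has 3 nonzero rows (pivots: D,ΔT,i)
Pivot set = {D,ΔT,i}, free = {ℓ,X1,X2}
RREF:
  r0: [   1    1    0    0   -1   -2]
  r1: [   0    0    1    0    3   -1]
  r2: [   0    0    0    1    2    2]
Fix exponent of ℓ at 1, X1 at 0, X2 at 0; solve each RREF row for its pivot's exponent:
  r0: exp(D) + (1)·1 = 0 ⇒ exp(D) = -1
  r1: exp(ΔT) + (0)·1 = 0 ⇒ exp(ΔT) = 0
  r2: exp(i) + (0)·1 = 0 ⇒ exp(i) = 0
Π_1 = D^-1 · ℓ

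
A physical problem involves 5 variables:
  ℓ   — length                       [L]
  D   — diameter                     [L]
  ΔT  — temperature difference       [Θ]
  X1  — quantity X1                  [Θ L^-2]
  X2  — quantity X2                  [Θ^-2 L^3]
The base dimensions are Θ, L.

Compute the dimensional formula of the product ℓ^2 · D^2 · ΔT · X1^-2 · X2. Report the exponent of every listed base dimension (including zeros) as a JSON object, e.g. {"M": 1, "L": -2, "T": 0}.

{"Θ": -3, "L": 11}

Exponent matrix [Θ,L] × [ℓ,D,ΔT,X1,X2]:
  Θ: [ 0  0  1  1 -2]
  L: [ 1  1  0 -2  3]
  [Θ]: (2)·0+(2)·0+(1)·1+(-2)·1+(1)·-2 = -3
  [L]: (2)·1+(2)·1+(1)·0+(-2)·-2+(1)·3 = 11
⇒ Θ^-3 L^11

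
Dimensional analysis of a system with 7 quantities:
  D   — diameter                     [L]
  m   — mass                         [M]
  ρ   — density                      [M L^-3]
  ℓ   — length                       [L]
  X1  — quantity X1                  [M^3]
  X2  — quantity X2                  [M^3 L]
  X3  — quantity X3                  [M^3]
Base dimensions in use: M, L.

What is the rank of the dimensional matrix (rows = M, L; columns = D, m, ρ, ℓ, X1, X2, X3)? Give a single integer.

Write exponents as rows M,L / cols D,m,ρ,ℓ,X1,X2,X3:
  M: [ 0  1  1  0  3  3  3]
  L: [ 1  0 -3  1  0  1  0]
RREF → pivots at {D,m} ⇒ r = 2

2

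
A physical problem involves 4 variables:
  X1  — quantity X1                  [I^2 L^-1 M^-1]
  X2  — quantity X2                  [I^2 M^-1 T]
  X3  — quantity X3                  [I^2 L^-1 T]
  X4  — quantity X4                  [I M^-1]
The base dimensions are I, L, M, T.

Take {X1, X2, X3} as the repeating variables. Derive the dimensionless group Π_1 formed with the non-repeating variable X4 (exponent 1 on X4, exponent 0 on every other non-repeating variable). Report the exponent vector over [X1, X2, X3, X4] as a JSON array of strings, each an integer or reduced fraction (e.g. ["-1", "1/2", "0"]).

Write exponents as rows I,L,M,T / cols X1,X2,X3,X4:
  I: [ 2  2  2  1]
  L: [-1  0 -1  0]
  M: [-1 -1  0 -1]
  T: [ 0  1  1  0]
RREF → pivots at {X1,X2,X3} ⇒ r = 3
Repeat: X1,X2,X3; free: X4
RREF:
  r0: [   1    0    0  1/2]
  r1: [   0    1    0  1/2]
  r2: [   0    0    1 -1/2]
  r3: [   0    0    0    0]
Fix exponent of X4 at 1; solve each RREF row for its pivot's exponent:
  r0: exp(X1) + (1/2)·1 = 0 ⇒ exp(X1) = -1/2
  r1: exp(X2) + (1/2)·1 = 0 ⇒ exp(X2) = -1/2
  r2: exp(X3) + (-1/2)·1 = 0 ⇒ exp(X3) = 1/2
Π_1 = X1^(-1/2) · X2^(-1/2) · X3^(1/2) · X4

["-1/2", "-1/2", "1/2", "1"]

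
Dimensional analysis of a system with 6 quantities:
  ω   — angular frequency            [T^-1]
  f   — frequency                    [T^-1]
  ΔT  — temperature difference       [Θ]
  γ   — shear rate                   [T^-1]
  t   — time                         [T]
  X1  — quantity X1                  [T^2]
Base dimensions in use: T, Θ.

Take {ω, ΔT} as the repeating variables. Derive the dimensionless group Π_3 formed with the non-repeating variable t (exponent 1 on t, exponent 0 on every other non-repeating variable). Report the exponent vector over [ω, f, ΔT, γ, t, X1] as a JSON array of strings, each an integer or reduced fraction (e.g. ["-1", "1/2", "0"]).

["1", "0", "0", "0", "1", "0"]

Write exponents as rows T,Θ / cols ω,f,ΔT,γ,t,X1:
  T: [-1 -1  0 -1  1  2]
  Θ: [ 0  0  1  0  0  0]
RREF → pivots at {ω,ΔT} ⇒ r = 2
Pivot set = {ω,ΔT}, free = {f,γ,t,X1}
RREF:
  r0: [   1    1    0    1   -1   -2]
  r1: [   0    0    1    0    0    0]
Fix exponent of t at 1, f at 0, γ at 0, X1 at 0; solve each RREF row for its pivot's exponent:
  r0: exp(ω) + (-1)·1 = 0 ⇒ exp(ω) = 1
  r1: exp(ΔT) + (0)·1 = 0 ⇒ exp(ΔT) = 0
Π_3 = ω · t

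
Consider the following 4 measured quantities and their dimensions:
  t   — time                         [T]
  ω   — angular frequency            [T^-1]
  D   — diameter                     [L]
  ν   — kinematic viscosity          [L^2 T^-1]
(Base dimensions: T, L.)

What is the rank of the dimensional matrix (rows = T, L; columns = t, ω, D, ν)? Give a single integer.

2

Exponent matrix [T,L] × [t,ω,D,ν]:
  T: [ 1 -1  0 -1]
  L: [ 0  0  1  2]
RREF → pivots at {t,D} ⇒ r = 2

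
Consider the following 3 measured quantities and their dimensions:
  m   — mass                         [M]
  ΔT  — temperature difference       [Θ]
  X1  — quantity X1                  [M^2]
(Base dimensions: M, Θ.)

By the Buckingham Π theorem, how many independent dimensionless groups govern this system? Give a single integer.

1

Exponent matrix [M,Θ] × [m,ΔT,X1]:
  M: [ 1  0  2]
  Θ: [ 0  1  0]
Echelon form has 2 nonzero rows (pivots: m,ΔT)
n=3, r=2 ⇒ 1 dimensionless group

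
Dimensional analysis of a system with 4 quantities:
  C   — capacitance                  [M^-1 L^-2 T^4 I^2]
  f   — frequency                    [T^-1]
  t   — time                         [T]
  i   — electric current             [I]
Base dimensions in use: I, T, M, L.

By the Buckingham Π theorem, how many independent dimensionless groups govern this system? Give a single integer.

1

Exponent matrix [I,T,M,L] × [C,f,t,i]:
  I: [ 2  0  0  1]
  T: [ 4 -1  1  0]
  M: [-1  0  0  0]
  L: [-2  0  0  0]
Echelon form has 3 nonzero rows (pivots: C,f,i)
n=4, r=3 ⇒ 1 dimensionless group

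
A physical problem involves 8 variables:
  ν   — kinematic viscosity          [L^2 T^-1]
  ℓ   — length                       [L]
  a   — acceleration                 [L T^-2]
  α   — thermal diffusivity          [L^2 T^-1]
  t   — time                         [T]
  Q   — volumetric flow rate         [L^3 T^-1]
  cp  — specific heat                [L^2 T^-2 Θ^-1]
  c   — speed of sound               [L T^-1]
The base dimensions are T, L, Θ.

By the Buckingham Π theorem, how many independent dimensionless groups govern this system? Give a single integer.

Write exponents as rows T,L,Θ / cols ν,ℓ,a,α,t,Q,cp,c:
  T: [-1  0 -2 -1  1 -1 -2 -1]
  L: [ 2  1  1  2  0  3  2  1]
  Θ: [ 0  0  0  0  0  0 -1  0]
Echelon form has 3 nonzero rows (pivots: ν,ℓ,cp)
Π count = n − r = 8 − 3 = 5

5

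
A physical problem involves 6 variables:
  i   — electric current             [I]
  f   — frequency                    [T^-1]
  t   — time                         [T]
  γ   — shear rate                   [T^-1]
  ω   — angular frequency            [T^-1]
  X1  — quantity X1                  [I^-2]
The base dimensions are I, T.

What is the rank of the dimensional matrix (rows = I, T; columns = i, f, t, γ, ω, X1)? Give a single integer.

Dimensional matrix (I×T by i×f×t×γ×ω×X1):
  I: [ 1  0  0  0  0 -2]
  T: [ 0 -1  1 -1 -1  0]
Row reduction gives pivot columns i,f; rank = 2

2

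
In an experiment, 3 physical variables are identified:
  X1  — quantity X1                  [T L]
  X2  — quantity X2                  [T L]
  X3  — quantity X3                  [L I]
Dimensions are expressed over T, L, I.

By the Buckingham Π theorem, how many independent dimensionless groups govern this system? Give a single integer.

1

Exponent matrix [T,L,I] × [X1,X2,X3]:
  T: [ 1  1  0]
  L: [ 1  1  1]
  I: [ 0  0  1]
RREF → pivots at {X1,X3} ⇒ r = 2
n=3, r=2 ⇒ 1 dimensionless group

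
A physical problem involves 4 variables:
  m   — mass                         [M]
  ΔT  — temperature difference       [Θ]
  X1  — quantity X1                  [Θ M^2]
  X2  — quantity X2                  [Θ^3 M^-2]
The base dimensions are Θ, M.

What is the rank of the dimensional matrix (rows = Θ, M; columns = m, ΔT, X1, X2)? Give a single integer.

Dimensional matrix (Θ×M by m×ΔT×X1×X2):
  Θ: [ 0  1  1  3]
  M: [ 1  0  2 -2]
RREF → pivots at {m,ΔT} ⇒ r = 2

2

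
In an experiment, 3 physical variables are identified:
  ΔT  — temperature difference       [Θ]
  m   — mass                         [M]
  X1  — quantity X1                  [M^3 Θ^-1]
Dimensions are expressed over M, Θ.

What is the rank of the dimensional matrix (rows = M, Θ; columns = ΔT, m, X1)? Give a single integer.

2

Write exponents as rows M,Θ / cols ΔT,m,X1:
  M: [ 0  1  3]
  Θ: [ 1  0 -1]
Row reduction gives pivot columns ΔT,m; rank = 2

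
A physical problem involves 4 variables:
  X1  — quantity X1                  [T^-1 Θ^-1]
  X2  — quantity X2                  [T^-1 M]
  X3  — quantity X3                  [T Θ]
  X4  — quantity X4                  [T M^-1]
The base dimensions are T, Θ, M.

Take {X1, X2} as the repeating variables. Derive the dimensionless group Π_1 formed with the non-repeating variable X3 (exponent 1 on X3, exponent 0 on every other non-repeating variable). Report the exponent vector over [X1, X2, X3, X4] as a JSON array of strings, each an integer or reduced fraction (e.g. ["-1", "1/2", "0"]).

["1", "0", "1", "0"]

Write exponents as rows T,Θ,M / cols X1,X2,X3,X4:
  T: [-1 -1  1  1]
  Θ: [-1  0  1  0]
  M: [ 0  1  0 -1]
RREF → pivots at {X1,X2} ⇒ r = 2
Pivot set = {X1,X2}, free = {X3,X4}
RREF:
  r0: [   1    0   -1    0]
  r1: [   0    1    0   -1]
  r2: [   0    0    0    0]
Fix exponent of X3 at 1, X4 at 0; solve each RREF row for its pivot's exponent:
  r0: exp(X1) + (-1)·1 = 0 ⇒ exp(X1) = 1
  r1: exp(X2) + (0)·1 = 0 ⇒ exp(X2) = 0
Π_1 = X1 · X3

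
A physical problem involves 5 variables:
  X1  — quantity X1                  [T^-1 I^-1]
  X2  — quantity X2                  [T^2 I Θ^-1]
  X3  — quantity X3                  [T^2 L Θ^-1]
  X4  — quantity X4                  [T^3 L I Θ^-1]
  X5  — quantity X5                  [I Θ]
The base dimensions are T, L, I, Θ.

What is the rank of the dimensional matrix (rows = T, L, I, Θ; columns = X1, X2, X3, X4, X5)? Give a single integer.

3

Dimensional matrix (T×L×I×Θ by X1×X2×X3×X4×X5):
  T: [-1  2  2  3  0]
  L: [ 0  0  1  1  0]
  I: [-1  1  0  1  1]
  Θ: [ 0 -1 -1 -1  1]
Row reduction gives pivot columns X1,X2,X3; rank = 3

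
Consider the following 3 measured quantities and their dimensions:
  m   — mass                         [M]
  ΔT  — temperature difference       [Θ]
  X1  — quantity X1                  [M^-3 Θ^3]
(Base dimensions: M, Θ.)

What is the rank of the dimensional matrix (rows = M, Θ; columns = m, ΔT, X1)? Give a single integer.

Write exponents as rows M,Θ / cols m,ΔT,X1:
  M: [ 1  0 -3]
  Θ: [ 0  1  3]
Row reduction gives pivot columns m,ΔT; rank = 2

2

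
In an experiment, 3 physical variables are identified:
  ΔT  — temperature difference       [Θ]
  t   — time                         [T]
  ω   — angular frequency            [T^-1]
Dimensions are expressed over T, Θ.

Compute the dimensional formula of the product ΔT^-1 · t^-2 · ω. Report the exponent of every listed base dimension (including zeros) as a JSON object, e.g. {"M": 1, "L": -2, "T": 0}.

Write exponents as rows T,Θ / cols ΔT,t,ω:
  T: [ 0  1 -1]
  Θ: [ 1  0  0]
  [T]: (-1)·0+(-2)·1+(1)·-1 = -3
  [Θ]: (-1)·1+(-2)·0+(1)·0 = -1
⇒ T^-3 Θ^-1

{"T": -3, "Θ": -1}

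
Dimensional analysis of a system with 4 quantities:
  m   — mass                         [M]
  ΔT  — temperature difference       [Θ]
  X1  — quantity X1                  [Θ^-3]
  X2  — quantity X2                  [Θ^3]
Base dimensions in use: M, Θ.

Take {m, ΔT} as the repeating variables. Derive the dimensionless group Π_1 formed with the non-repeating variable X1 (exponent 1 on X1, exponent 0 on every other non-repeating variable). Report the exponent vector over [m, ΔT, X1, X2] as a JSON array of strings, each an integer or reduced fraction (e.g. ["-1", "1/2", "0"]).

Exponent matrix [M,Θ] × [m,ΔT,X1,X2]:
  M: [ 1  0  0  0]
  Θ: [ 0  1 -3  3]
Row reduction gives pivot columns m,ΔT; rank = 2
Repeat: m,ΔT; free: X1,X2
RREF:
  r0: [   1    0    0    0]
  r1: [   0    1   -3    3]
Fix exponent of X1 at 1, X2 at 0; solve each RREF row for its pivot's exponent:
  r0: exp(m) + (0)·1 = 0 ⇒ exp(m) = 0
  r1: exp(ΔT) + (-3)·1 = 0 ⇒ exp(ΔT) = 3
Π_1 = ΔT^3 · X1

["0", "3", "1", "0"]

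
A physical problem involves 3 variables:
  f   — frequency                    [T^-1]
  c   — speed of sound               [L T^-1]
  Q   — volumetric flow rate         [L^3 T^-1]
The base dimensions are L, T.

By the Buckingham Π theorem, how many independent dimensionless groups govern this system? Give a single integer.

1

Write exponents as rows L,T / cols f,c,Q:
  L: [ 0  1  3]
  T: [-1 -1 -1]
Row reduction gives pivot columns f,c; rank = 2
Π count = n − r = 3 − 2 = 1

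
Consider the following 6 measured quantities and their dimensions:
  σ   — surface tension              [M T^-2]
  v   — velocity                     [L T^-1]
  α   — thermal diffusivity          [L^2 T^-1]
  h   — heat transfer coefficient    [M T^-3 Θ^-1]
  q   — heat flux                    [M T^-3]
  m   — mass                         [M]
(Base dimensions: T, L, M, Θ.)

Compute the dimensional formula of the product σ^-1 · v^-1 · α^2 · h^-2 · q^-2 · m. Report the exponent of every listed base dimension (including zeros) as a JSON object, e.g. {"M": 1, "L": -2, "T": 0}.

{"T": 13, "L": 3, "M": -4, "Θ": 2}

Exponent matrix [T,L,M,Θ] × [σ,v,α,h,q,m]:
  T: [-2 -1 -1 -3 -3  0]
  L: [ 0  1  2  0  0  0]
  M: [ 1  0  0  1  1  1]
  Θ: [ 0  0  0 -1  0  0]
  [T]: (-1)·-2+(-1)·-1+(2)·-1+(-2)·-3+(-2)·-3+(1)·0 = 13
  [L]: (-1)·0+(-1)·1+(2)·2+(-2)·0+(-2)·0+(1)·0 = 3
  [M]: (-1)·1+(-1)·0+(2)·0+(-2)·1+(-2)·1+(1)·1 = -4
  [Θ]: (-1)·0+(-1)·0+(2)·0+(-2)·-1+(-2)·0+(1)·0 = 2
⇒ T^13 L^3 M^-4 Θ^2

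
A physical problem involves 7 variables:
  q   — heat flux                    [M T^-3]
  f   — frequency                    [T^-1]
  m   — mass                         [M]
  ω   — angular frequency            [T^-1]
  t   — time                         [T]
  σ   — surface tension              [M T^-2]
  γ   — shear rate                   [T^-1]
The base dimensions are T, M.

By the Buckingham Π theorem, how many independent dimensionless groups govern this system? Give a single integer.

Write exponents as rows T,M / cols q,f,m,ω,t,σ,γ:
  T: [-3 -1  0 -1  1 -2 -1]
  M: [ 1  0  1  0  0  1  0]
Row reduction gives pivot columns q,f; rank = 2
7 vars − rank 2 = 5 Π groups

5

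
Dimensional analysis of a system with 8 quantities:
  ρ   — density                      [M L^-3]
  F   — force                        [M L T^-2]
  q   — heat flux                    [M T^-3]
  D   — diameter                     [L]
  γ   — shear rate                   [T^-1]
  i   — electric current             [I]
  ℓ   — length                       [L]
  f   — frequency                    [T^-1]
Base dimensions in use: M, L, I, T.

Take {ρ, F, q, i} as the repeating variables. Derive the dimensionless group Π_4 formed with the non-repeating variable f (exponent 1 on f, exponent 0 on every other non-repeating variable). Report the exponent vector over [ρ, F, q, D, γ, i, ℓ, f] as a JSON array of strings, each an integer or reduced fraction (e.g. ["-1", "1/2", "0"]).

Exponent matrix [M,L,I,T] × [ρ,F,q,D,γ,i,ℓ,f]:
  M: [ 1  1  1  0  0  0  0  0]
  L: [-3  1  0  1  0  0  1  0]
  I: [ 0  0  0  0  0  1  0  0]
  T: [ 0 -2 -3  0 -1  0  0 -1]
Row reduction gives pivot columns ρ,F,q,i; rank = 4
Pivot set = {ρ,F,q,i}, free = {D,γ,ℓ,f}
RREF:
  r0: [   1    0    0 -1/6 -1/6    0 -1/6 -1/6]
  r1: [   0    1    0  1/2 -1/2    0  1/2 -1/2]
  r2: [   0    0    1 -1/3  2/3    0 -1/3  2/3]
  r3: [   0    0    0    0    0    1    0    0]
Fix exponent of f at 1, D at 0, γ at 0, ℓ at 0; solve each RREF row for its pivot's exponent:
  r0: exp(ρ) + (-1/6)·1 = 0 ⇒ exp(ρ) = 1/6
  r1: exp(F) + (-1/2)·1 = 0 ⇒ exp(F) = 1/2
  r2: exp(q) + (2/3)·1 = 0 ⇒ exp(q) = -2/3
  r3: exp(i) + (0)·1 = 0 ⇒ exp(i) = 0
Π_4 = ρ^(1/6) · F^(1/2) · q^(-2/3) · f

["1/6", "1/2", "-2/3", "0", "0", "0", "0", "1"]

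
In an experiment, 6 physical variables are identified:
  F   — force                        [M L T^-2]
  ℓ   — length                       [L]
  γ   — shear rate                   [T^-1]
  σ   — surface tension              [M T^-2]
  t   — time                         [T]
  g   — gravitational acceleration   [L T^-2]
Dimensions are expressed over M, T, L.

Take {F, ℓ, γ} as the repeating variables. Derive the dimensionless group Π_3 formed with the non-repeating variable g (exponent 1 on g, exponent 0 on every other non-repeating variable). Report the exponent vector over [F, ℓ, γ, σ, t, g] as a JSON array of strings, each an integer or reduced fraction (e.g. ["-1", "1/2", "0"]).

["0", "-1", "-2", "0", "0", "1"]

Exponent matrix [M,T,L] × [F,ℓ,γ,σ,t,g]:
  M: [ 1  0  0  1  0  0]
  T: [-2  0 -1 -2  1 -2]
  L: [ 1  1  0  0  0  1]
Echelon form has 3 nonzero rows (pivots: F,ℓ,γ)
Pivot set = {F,ℓ,γ}, free = {σ,t,g}
RREF:
  r0: [   1    0    0    1    0    0]
  r1: [   0    1    0   -1    0    1]
  r2: [   0    0    1    0   -1    2]
Fix exponent of g at 1, σ at 0, t at 0; solve each RREF row for its pivot's exponent:
  r0: exp(F) + (0)·1 = 0 ⇒ exp(F) = 0
  r1: exp(ℓ) + (1)·1 = 0 ⇒ exp(ℓ) = -1
  r2: exp(γ) + (2)·1 = 0 ⇒ exp(γ) = -2
Π_3 = ℓ^-1 · γ^-2 · g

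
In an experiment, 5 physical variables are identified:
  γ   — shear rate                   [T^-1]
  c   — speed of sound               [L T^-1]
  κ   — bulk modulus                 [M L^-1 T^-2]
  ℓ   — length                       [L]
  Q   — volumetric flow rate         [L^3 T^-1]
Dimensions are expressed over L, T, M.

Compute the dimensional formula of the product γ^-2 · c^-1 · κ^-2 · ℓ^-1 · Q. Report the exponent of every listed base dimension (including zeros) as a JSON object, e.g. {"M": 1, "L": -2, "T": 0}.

Write exponents as rows L,T,M / cols γ,c,κ,ℓ,Q:
  L: [ 0  1 -1  1  3]
  T: [-1 -1 -2  0 -1]
  M: [ 0  0  1  0  0]
  [L]: (-2)·0+(-1)·1+(-2)·-1+(-1)·1+(1)·3 = 3
  [T]: (-2)·-1+(-1)·-1+(-2)·-2+(-1)·0+(1)·-1 = 6
  [M]: (-2)·0+(-1)·0+(-2)·1+(-1)·0+(1)·0 = -2
⇒ L^3 T^6 M^-2

{"L": 3, "T": 6, "M": -2}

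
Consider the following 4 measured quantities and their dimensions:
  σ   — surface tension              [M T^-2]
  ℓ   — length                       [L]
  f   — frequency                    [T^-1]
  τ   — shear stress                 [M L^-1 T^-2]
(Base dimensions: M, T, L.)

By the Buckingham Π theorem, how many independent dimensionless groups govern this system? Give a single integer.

1

Exponent matrix [M,T,L] × [σ,ℓ,f,τ]:
  M: [ 1  0  0  1]
  T: [-2  0 -1 -2]
  L: [ 0  1  0 -1]
RREF → pivots at {σ,ℓ,f} ⇒ r = 3
n=4, r=3 ⇒ 1 dimensionless group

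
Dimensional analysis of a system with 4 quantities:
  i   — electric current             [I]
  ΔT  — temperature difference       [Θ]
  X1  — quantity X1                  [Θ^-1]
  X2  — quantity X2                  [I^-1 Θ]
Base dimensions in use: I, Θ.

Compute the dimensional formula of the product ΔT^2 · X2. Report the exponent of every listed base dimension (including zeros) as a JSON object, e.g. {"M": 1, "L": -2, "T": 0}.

{"I": -1, "Θ": 3}

Exponent matrix [I,Θ] × [i,ΔT,X1,X2]:
  I: [ 1  0  0 -1]
  Θ: [ 0  1 -1  1]
  [I]: (2)·0+(1)·-1 = -1
  [Θ]: (2)·1+(1)·1 = 3
⇒ I^-1 Θ^3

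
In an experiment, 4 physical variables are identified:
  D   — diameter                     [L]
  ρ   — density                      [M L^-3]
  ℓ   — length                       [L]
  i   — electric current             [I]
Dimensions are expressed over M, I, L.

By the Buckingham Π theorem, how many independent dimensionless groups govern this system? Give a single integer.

1

Exponent matrix [M,I,L] × [D,ρ,ℓ,i]:
  M: [ 0  1  0  0]
  I: [ 0  0  0  1]
  L: [ 1 -3  1  0]
RREF → pivots at {D,ρ,i} ⇒ r = 3
n=4, r=3 ⇒ 1 dimensionless group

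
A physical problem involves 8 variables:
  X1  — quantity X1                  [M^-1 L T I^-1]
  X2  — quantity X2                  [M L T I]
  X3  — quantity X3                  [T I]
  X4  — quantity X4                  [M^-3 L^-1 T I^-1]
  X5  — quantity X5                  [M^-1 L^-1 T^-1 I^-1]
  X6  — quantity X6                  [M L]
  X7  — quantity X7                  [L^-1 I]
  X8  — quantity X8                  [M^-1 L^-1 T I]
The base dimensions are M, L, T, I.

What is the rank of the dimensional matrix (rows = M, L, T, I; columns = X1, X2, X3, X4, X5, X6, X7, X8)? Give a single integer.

3

Write exponents as rows M,L,T,I / cols X1,X2,X3,X4,X5,X6,X7,X8:
  M: [-1  1  0 -3 -1  1  0 -1]
  L: [ 1  1  0 -1 -1  1 -1 -1]
  T: [ 1  1  1  1 -1  0  0  1]
  I: [-1  1  1 -1 -1  0  1  1]
RREF → pivots at {X1,X2,X3} ⇒ r = 3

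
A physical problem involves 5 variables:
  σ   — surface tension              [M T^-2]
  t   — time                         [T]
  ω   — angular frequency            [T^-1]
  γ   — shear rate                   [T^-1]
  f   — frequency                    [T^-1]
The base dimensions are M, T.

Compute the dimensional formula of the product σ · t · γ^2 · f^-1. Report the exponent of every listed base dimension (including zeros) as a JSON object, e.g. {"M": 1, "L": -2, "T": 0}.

Write exponents as rows M,T / cols σ,t,ω,γ,f:
  M: [ 1  0  0  0  0]
  T: [-2  1 -1 -1 -1]
  [M]: (1)·1+(1)·0+(2)·0+(-1)·0 = 1
  [T]: (1)·-2+(1)·1+(2)·-1+(-1)·-1 = -2
⇒ M T^-2

{"M": 1, "T": -2}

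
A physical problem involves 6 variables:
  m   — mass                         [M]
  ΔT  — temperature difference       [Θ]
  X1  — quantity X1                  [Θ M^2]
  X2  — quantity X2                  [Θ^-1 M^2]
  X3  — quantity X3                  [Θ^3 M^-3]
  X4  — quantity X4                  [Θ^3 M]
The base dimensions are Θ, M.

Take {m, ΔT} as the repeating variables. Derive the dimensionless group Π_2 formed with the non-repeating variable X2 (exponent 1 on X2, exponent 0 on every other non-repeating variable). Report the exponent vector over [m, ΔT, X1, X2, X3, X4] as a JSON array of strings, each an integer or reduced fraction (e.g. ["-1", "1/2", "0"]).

Write exponents as rows Θ,M / cols m,ΔT,X1,X2,X3,X4:
  Θ: [ 0  1  1 -1  3  3]
  M: [ 1  0  2  2 -3  1]
RREF → pivots at {m,ΔT} ⇒ r = 2
Repeat: m,ΔT; free: X1,X2,X3,X4
RREF:
  r0: [   1    0    2    2   -3    1]
  r1: [   0    1    1   -1    3    3]
Fix exponent of X2 at 1, X1 at 0, X3 at 0, X4 at 0; solve each RREF row for its pivot's exponent:
  r0: exp(m) + (2)·1 = 0 ⇒ exp(m) = -2
  r1: exp(ΔT) + (-1)·1 = 0 ⇒ exp(ΔT) = 1
Π_2 = m^-2 · ΔT · X2

["-2", "1", "0", "1", "0", "0"]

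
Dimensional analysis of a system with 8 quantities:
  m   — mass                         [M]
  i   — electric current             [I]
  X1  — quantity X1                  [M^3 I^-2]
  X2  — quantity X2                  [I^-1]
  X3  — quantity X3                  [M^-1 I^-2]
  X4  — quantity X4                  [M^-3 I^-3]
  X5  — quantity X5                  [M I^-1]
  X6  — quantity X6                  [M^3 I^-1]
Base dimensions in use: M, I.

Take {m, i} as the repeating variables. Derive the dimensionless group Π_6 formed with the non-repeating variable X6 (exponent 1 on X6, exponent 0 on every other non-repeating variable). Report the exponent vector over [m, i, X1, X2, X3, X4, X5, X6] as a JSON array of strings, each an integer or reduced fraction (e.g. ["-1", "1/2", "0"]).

["-3", "1", "0", "0", "0", "0", "0", "1"]

Dimensional matrix (M×I by m×i×X1×X2×X3×X4×X5×X6):
  M: [ 1  0  3  0 -1 -3  1  3]
  I: [ 0  1 -2 -1 -2 -3 -1 -1]
Echelon form has 2 nonzero rows (pivots: m,i)
Repeat: m,i; free: X1,X2,X3,X4,X5,X6
RREF:
  r0: [   1    0    3    0   -1   -3    1    3]
  r1: [   0    1   -2   -1   -2   -3   -1   -1]
Fix exponent of X6 at 1, X1 at 0, X2 at 0, X3 at 0, X4 at 0, X5 at 0; solve each RREF row for its pivot's exponent:
  r0: exp(m) + (3)·1 = 0 ⇒ exp(m) = -3
  r1: exp(i) + (-1)·1 = 0 ⇒ exp(i) = 1
Π_6 = m^-3 · i · X6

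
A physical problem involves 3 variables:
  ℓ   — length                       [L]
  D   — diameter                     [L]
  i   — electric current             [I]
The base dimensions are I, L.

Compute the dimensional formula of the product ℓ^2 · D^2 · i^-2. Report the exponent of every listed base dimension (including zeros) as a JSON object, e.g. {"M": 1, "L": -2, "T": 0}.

Dimensional matrix (I×L by ℓ×D×i):
  I: [ 0  0  1]
  L: [ 1  1  0]
  [I]: (2)·0+(2)·0+(-2)·1 = -2
  [L]: (2)·1+(2)·1+(-2)·0 = 4
⇒ I^-2 L^4

{"I": -2, "L": 4}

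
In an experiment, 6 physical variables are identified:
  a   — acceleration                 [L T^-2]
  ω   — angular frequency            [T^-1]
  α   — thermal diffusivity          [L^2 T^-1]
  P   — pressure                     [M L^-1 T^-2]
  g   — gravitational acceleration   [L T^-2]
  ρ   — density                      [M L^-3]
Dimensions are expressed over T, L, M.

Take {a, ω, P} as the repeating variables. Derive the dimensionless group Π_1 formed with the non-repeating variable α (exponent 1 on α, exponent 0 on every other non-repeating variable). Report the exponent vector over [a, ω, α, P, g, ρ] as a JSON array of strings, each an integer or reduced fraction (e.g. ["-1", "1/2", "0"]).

["-2", "3", "1", "0", "0", "0"]

Write exponents as rows T,L,M / cols a,ω,α,P,g,ρ:
  T: [-2 -1 -1 -2 -2  0]
  L: [ 1  0  2 -1  1 -3]
  M: [ 0  0  0  1  0  1]
Echelon form has 3 nonzero rows (pivots: a,ω,P)
Repeat: a,ω,P; free: α,g,ρ
RREF:
  r0: [   1    0    2    0    1   -2]
  r1: [   0    1   -3    0    0    2]
  r2: [   0    0    0    1    0    1]
Fix exponent of α at 1, g at 0, ρ at 0; solve each RREF row for its pivot's exponent:
  r0: exp(a) + (2)·1 = 0 ⇒ exp(a) = -2
  r1: exp(ω) + (-3)·1 = 0 ⇒ exp(ω) = 3
  r2: exp(P) + (0)·1 = 0 ⇒ exp(P) = 0
Π_1 = a^-2 · ω^3 · α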